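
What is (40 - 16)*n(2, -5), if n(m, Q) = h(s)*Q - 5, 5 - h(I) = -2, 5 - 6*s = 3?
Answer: -960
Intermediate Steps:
s = ⅓ (s = ⅚ - ⅙*3 = ⅚ - ½ = ⅓ ≈ 0.33333)
h(I) = 7 (h(I) = 5 - 1*(-2) = 5 + 2 = 7)
n(m, Q) = -5 + 7*Q (n(m, Q) = 7*Q - 5 = -5 + 7*Q)
(40 - 16)*n(2, -5) = (40 - 16)*(-5 + 7*(-5)) = 24*(-5 - 35) = 24*(-40) = -960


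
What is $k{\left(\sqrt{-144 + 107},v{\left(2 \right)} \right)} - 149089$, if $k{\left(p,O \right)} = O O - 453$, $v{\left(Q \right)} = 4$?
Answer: $-149526$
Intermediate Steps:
$k{\left(p,O \right)} = -453 + O^{2}$ ($k{\left(p,O \right)} = O^{2} - 453 = -453 + O^{2}$)
$k{\left(\sqrt{-144 + 107},v{\left(2 \right)} \right)} - 149089 = \left(-453 + 4^{2}\right) - 149089 = \left(-453 + 16\right) - 149089 = -437 - 149089 = -149526$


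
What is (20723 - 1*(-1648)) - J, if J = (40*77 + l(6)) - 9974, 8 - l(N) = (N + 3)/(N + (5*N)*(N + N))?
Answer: 3569357/122 ≈ 29257.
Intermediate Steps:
l(N) = 8 - (3 + N)/(N + 10*N²) (l(N) = 8 - (N + 3)/(N + (5*N)*(N + N)) = 8 - (3 + N)/(N + (5*N)*(2*N)) = 8 - (3 + N)/(N + 10*N²))
J = -840095/122 (J = (40*77 + (-3 + 7*6 + 80*6²)/(6*(1 + 10*6))) - 9974 = (3080 + (-3 + 42 + 80*36)/(6*(1 + 60))) - 9974 = (3080 + (⅙)*(-3 + 42 + 2880)/61) - 9974 = (3080 + (⅙)*(1/61)*2919) - 9974 = (3080 + 973/122) - 9974 = 376733/122 - 9974 = -840095/122 ≈ -6886.0)
(20723 - 1*(-1648)) - J = (20723 - 1*(-1648)) - 1*(-840095/122) = (20723 + 1648) + 840095/122 = 22371 + 840095/122 = 3569357/122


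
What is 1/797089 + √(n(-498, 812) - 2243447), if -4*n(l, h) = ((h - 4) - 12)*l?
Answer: 1/797089 + I*√2144345 ≈ 1.2546e-6 + 1464.4*I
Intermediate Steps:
n(l, h) = -l*(-16 + h)/4 (n(l, h) = -((h - 4) - 12)*l/4 = -((-4 + h) - 12)*l/4 = -(-16 + h)*l/4 = -l*(-16 + h)/4)
1/797089 + √(n(-498, 812) - 2243447) = 1/797089 + √((¼)*(-498)*(16 - 1*812) - 2243447) = 1/797089 + √((¼)*(-498)*(16 - 812) - 2243447) = 1/797089 + √((¼)*(-498)*(-796) - 2243447) = 1/797089 + √(99102 - 2243447) = 1/797089 + √(-2144345) = 1/797089 + I*√2144345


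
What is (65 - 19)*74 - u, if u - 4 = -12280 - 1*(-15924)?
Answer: -244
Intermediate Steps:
u = 3648 (u = 4 + (-12280 - 1*(-15924)) = 4 + (-12280 + 15924) = 4 + 3644 = 3648)
(65 - 19)*74 - u = (65 - 19)*74 - 1*3648 = 46*74 - 3648 = 3404 - 3648 = -244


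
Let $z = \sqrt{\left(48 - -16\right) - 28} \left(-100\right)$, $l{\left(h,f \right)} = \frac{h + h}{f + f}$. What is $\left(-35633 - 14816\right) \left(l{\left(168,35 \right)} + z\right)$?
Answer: $\frac{150136224}{5} \approx 3.0027 \cdot 10^{7}$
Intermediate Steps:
$l{\left(h,f \right)} = \frac{h}{f}$ ($l{\left(h,f \right)} = \frac{2 h}{2 f} = 2 h \frac{1}{2 f} = \frac{h}{f}$)
$z = -600$ ($z = \sqrt{\left(48 + 16\right) - 28} \left(-100\right) = \sqrt{64 - 28} \left(-100\right) = \sqrt{36} \left(-100\right) = 6 \left(-100\right) = -600$)
$\left(-35633 - 14816\right) \left(l{\left(168,35 \right)} + z\right) = \left(-35633 - 14816\right) \left(\frac{168}{35} - 600\right) = - 50449 \left(168 \cdot \frac{1}{35} - 600\right) = - 50449 \left(\frac{24}{5} - 600\right) = \left(-50449\right) \left(- \frac{2976}{5}\right) = \frac{150136224}{5}$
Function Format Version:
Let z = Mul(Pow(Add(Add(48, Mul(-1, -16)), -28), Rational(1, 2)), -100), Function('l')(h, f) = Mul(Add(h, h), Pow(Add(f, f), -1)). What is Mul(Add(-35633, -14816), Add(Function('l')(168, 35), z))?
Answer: Rational(150136224, 5) ≈ 3.0027e+7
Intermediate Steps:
Function('l')(h, f) = Mul(h, Pow(f, -1)) (Function('l')(h, f) = Mul(Mul(2, h), Pow(Mul(2, f), -1)) = Mul(Mul(2, h), Mul(Rational(1, 2), Pow(f, -1))) = Mul(h, Pow(f, -1)))
z = -600 (z = Mul(Pow(Add(Add(48, 16), -28), Rational(1, 2)), -100) = Mul(Pow(Add(64, -28), Rational(1, 2)), -100) = Mul(Pow(36, Rational(1, 2)), -100) = Mul(6, -100) = -600)
Mul(Add(-35633, -14816), Add(Function('l')(168, 35), z)) = Mul(Add(-35633, -14816), Add(Mul(168, Pow(35, -1)), -600)) = Mul(-50449, Add(Mul(168, Rational(1, 35)), -600)) = Mul(-50449, Add(Rational(24, 5), -600)) = Mul(-50449, Rational(-2976, 5)) = Rational(150136224, 5)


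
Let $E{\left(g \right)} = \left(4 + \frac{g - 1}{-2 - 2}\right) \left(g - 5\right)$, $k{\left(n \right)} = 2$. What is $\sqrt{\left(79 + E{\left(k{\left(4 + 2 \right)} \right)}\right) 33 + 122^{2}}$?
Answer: $\frac{47 \sqrt{31}}{2} \approx 130.84$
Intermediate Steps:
$E{\left(g \right)} = \left(-5 + g\right) \left(\frac{17}{4} - \frac{g}{4}\right)$ ($E{\left(g \right)} = \left(4 + \frac{-1 + g}{-4}\right) \left(-5 + g\right) = \left(4 + \left(-1 + g\right) \left(- \frac{1}{4}\right)\right) \left(-5 + g\right) = \left(4 - \left(- \frac{1}{4} + \frac{g}{4}\right)\right) \left(-5 + g\right) = \left(\frac{17}{4} - \frac{g}{4}\right) \left(-5 + g\right) = \left(-5 + g\right) \left(\frac{17}{4} - \frac{g}{4}\right)$)
$\sqrt{\left(79 + E{\left(k{\left(4 + 2 \right)} \right)}\right) 33 + 122^{2}} = \sqrt{\left(79 - \left(\frac{41}{4} + 1\right)\right) 33 + 122^{2}} = \sqrt{\left(79 - \frac{45}{4}\right) 33 + 14884} = \sqrt{\frac{271}{4} \cdot 33 + 14884} = \sqrt{\frac{8943}{4} + 14884} = \sqrt{\frac{68479}{4}} = \frac{47 \sqrt{31}}{2}$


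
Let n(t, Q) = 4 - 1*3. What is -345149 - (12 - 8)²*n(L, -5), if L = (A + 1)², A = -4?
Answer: -345165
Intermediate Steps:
L = 9 (L = (-4 + 1)² = (-3)² = 9)
n(t, Q) = 1 (n(t, Q) = 4 - 3 = 1)
-345149 - (12 - 8)²*n(L, -5) = -345149 - (12 - 8)² = -345149 - 4² = -345149 - 16 = -345165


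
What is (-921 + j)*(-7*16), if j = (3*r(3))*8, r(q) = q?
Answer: 95088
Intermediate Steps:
j = 72 (j = (3*3)*8 = 9*8 = 72)
(-921 + j)*(-7*16) = (-921 + 72)*(-7*16) = -849*(-112) = 95088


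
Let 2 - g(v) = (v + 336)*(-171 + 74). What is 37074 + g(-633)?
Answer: 8267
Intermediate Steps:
g(v) = 32594 + 97*v (g(v) = 2 - (v + 336)*(-171 + 74) = 2 - (336 + v)*(-97) = 2 - (-32592 - 97*v) = 2 + (32592 + 97*v) = 32594 + 97*v)
37074 + g(-633) = 37074 + (32594 + 97*(-633)) = 37074 + (32594 - 61401) = 37074 - 28807 = 8267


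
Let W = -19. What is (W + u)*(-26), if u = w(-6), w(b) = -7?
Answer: 676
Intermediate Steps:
u = -7
(W + u)*(-26) = (-19 - 7)*(-26) = -26*(-26) = 676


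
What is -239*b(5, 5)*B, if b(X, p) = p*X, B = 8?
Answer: -47800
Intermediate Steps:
b(X, p) = X*p
-239*b(5, 5)*B = -239*5*5*8 = -5975*8 = -239*200 = -47800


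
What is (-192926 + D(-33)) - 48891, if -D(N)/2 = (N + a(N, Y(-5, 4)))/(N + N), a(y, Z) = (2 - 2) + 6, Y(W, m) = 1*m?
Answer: -2659996/11 ≈ -2.4182e+5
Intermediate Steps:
Y(W, m) = m
a(y, Z) = 6 (a(y, Z) = 0 + 6 = 6)
D(N) = -(6 + N)/N (D(N) = -2*(N + 6)/(N + N) = -2*(6 + N)/(2*N) = -2*(6 + N)*1/(2*N) = -(6 + N)/N)
(-192926 + D(-33)) - 48891 = (-192926 + (-6 - 1*(-33))/(-33)) - 48891 = (-192926 - (-6 + 33)/33) - 48891 = (-192926 - 1/33*27) - 48891 = (-192926 - 9/11) - 48891 = -2122195/11 - 48891 = -2659996/11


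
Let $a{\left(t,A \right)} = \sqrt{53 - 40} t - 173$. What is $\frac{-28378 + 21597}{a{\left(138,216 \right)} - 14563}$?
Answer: $\frac{8327068}{18075177} + \frac{155963 \sqrt{13}}{36150354} \approx 0.47625$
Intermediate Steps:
$a{\left(t,A \right)} = -173 + t \sqrt{13}$ ($a{\left(t,A \right)} = \sqrt{13} t - 173 = t \sqrt{13} - 173 = -173 + t \sqrt{13}$)
$\frac{-28378 + 21597}{a{\left(138,216 \right)} - 14563} = \frac{-28378 + 21597}{\left(-173 + 138 \sqrt{13}\right) - 14563} = - \frac{6781}{-14736 + 138 \sqrt{13}}$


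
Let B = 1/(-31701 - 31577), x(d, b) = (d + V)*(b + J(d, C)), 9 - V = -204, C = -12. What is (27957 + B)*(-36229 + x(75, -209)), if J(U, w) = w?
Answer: -176688709745465/63278 ≈ -2.7923e+9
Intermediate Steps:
V = 213 (V = 9 - 1*(-204) = 9 + 204 = 213)
x(d, b) = (-12 + b)*(213 + d) (x(d, b) = (d + 213)*(b - 12) = (213 + d)*(-12 + b) = (-12 + b)*(213 + d))
B = -1/63278 (B = 1/(-63278) = -1/63278 ≈ -1.5803e-5)
(27957 + B)*(-36229 + x(75, -209)) = (27957 - 1/63278)*(-36229 + (-2556 - 12*75 + 213*(-209) - 209*75)) = 1769063045*(-36229 + (-2556 - 900 - 44517 - 15675))/63278 = 1769063045*(-36229 - 63648)/63278 = (1769063045/63278)*(-99877) = -176688709745465/63278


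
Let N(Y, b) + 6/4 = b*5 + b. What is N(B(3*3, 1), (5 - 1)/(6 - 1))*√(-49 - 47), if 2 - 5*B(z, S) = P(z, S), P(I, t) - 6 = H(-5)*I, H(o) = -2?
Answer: 66*I*√6/5 ≈ 32.333*I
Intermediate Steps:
P(I, t) = 6 - 2*I
B(z, S) = -⅘ + 2*z/5 (B(z, S) = ⅖ - (6 - 2*z)/5 = ⅖ + (-6/5 + 2*z/5) = -⅘ + 2*z/5)
N(Y, b) = -3/2 + 6*b (N(Y, b) = -3/2 + (b*5 + b) = -3/2 + (5*b + b) = -3/2 + 6*b)
N(B(3*3, 1), (5 - 1)/(6 - 1))*√(-49 - 47) = (-3/2 + 6*((5 - 1)/(6 - 1)))*√(-49 - 47) = (-3/2 + 6*(4/5))*√(-96) = (-3/2 + 6*(4*(⅕)))*(4*I*√6) = (-3/2 + 6*(⅘))*(4*I*√6) = (-3/2 + 24/5)*(4*I*√6) = 33*(4*I*√6)/10 = 66*I*√6/5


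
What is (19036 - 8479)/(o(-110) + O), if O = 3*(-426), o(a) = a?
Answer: -10557/1388 ≈ -7.6059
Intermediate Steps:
O = -1278
(19036 - 8479)/(o(-110) + O) = (19036 - 8479)/(-110 - 1278) = 10557/(-1388) = 10557*(-1/1388) = -10557/1388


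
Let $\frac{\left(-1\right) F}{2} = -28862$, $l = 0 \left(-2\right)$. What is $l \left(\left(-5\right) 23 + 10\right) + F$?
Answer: $57724$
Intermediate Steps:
$l = 0$
$F = 57724$ ($F = \left(-2\right) \left(-28862\right) = 57724$)
$l \left(\left(-5\right) 23 + 10\right) + F = 0 \left(\left(-5\right) 23 + 10\right) + 57724 = 0 \left(-115 + 10\right) + 57724 = 0 \left(-105\right) + 57724 = 0 + 57724 = 57724$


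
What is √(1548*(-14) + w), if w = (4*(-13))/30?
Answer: I*√4876590/15 ≈ 147.22*I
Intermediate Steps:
w = -26/15 (w = -52*1/30 = -26/15 ≈ -1.7333)
√(1548*(-14) + w) = √(1548*(-14) - 26/15) = √(-21672 - 26/15) = √(-325106/15) = I*√4876590/15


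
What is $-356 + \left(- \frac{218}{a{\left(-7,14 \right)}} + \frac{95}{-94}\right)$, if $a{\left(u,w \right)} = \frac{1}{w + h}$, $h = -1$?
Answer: $- \frac{299955}{94} \approx -3191.0$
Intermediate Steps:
$a{\left(u,w \right)} = \frac{1}{-1 + w}$ ($a{\left(u,w \right)} = \frac{1}{w - 1} = \frac{1}{-1 + w}$)
$-356 + \left(- \frac{218}{a{\left(-7,14 \right)}} + \frac{95}{-94}\right) = -356 + \left(- \frac{218}{\frac{1}{-1 + 14}} + \frac{95}{-94}\right) = -356 + \left(- \frac{218}{\frac{1}{13}} + 95 \left(- \frac{1}{94}\right)\right) = -356 - \left(\frac{95}{94} + 218 \frac{1}{\frac{1}{13}}\right) = -356 - \frac{266491}{94} = - \frac{299955}{94}$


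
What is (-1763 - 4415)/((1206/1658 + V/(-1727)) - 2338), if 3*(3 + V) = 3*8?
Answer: 4422468787/1673118809 ≈ 2.6432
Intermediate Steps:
V = 5 (V = -3 + (3*8)/3 = -3 + (⅓)*24 = -3 + 8 = 5)
(-1763 - 4415)/((1206/1658 + V/(-1727)) - 2338) = (-1763 - 4415)/((1206/1658 + 5/(-1727)) - 2338) = -6178/((1206*(1/1658) + 5*(-1/1727)) - 2338) = -6178/((603/829 - 5/1727) - 2338) = -6178/(1037236/1431683 - 2338) = -6178/(-3346237618/1431683) = -6178*(-1431683/3346237618) = 4422468787/1673118809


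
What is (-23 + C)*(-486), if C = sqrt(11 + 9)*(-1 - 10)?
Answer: 11178 + 10692*sqrt(5) ≈ 35086.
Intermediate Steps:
C = -22*sqrt(5) (C = sqrt(20)*(-11) = (2*sqrt(5))*(-11) = -22*sqrt(5) ≈ -49.193)
(-23 + C)*(-486) = (-23 - 22*sqrt(5))*(-486) = 11178 + 10692*sqrt(5)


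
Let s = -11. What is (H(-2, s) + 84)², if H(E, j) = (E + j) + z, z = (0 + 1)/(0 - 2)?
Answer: 19881/4 ≈ 4970.3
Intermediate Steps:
z = -½ (z = 1/(-2) = 1*(-½) = -½ ≈ -0.50000)
H(E, j) = -½ + E + j (H(E, j) = (E + j) - ½ = -½ + E + j)
(H(-2, s) + 84)² = ((-½ - 2 - 11) + 84)² = (-27/2 + 84)² = (141/2)² = 19881/4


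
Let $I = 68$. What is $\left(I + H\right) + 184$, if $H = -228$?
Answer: $24$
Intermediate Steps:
$\left(I + H\right) + 184 = \left(68 - 228\right) + 184 = -160 + 184 = 24$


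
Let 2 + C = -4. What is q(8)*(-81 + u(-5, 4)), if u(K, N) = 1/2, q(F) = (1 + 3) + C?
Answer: 161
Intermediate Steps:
C = -6 (C = -2 - 4 = -6)
q(F) = -2 (q(F) = (1 + 3) - 6 = 4 - 6 = -2)
u(K, N) = ½
q(8)*(-81 + u(-5, 4)) = -2*(-81 + ½) = -2*(-161/2) = 161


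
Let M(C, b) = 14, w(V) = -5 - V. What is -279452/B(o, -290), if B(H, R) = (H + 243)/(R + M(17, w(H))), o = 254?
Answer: 77128752/497 ≈ 1.5519e+5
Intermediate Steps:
B(H, R) = (243 + H)/(14 + R) (B(H, R) = (H + 243)/(R + 14) = (243 + H)/(14 + R))
-279452/B(o, -290) = -279452*(14 - 290)/(243 + 254) = -279452/(497/(-276)) = -279452/((-1/276*497)) = -279452/(-497/276) = -279452*(-276/497) = 77128752/497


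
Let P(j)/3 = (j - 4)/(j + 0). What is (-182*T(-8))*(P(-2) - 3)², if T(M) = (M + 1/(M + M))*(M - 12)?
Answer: -1056510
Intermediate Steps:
P(j) = 3*(-4 + j)/j (P(j) = 3*((j - 4)/(j + 0)) = 3*((-4 + j)/j) = 3*(-4 + j)/j)
T(M) = (-12 + M)*(M + 1/(2*M)) (T(M) = (M + 1/(2*M))*(-12 + M) = (-12 + M)*(M + 1/(2*M)))
(-182*T(-8))*(P(-2) - 3)² = (-182*(½ + (-8)² - 12*(-8) - 6/(-8)))*((3 - 12/(-2)) - 3)² = (-182*(½ + 64 + 96 - 6*(-⅛)))*((3 - 12*(-½)) - 3)² = (-182*(½ + 64 + 96 + ¾))*((3 + 6) - 3)² = (-182*645/4)*(9 - 3)² = -58695/2*6² = -58695/2*36 = -1056510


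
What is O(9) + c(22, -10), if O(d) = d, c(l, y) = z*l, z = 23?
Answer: 515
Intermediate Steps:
c(l, y) = 23*l
O(9) + c(22, -10) = 9 + 23*22 = 9 + 506 = 515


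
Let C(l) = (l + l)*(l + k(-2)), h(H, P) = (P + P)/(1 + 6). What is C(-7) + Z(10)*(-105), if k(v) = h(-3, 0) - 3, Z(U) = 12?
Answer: -1120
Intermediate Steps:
h(H, P) = 2*P/7 (h(H, P) = (2*P)/7 = (2*P)*(⅐) = 2*P/7)
k(v) = -3 (k(v) = (2/7)*0 - 3 = 0 - 3 = -3)
C(l) = 2*l*(-3 + l) (C(l) = (l + l)*(l - 3) = (2*l)*(-3 + l) = 2*l*(-3 + l))
C(-7) + Z(10)*(-105) = 2*(-7)*(-3 - 7) + 12*(-105) = 2*(-7)*(-10) - 1260 = 140 - 1260 = -1120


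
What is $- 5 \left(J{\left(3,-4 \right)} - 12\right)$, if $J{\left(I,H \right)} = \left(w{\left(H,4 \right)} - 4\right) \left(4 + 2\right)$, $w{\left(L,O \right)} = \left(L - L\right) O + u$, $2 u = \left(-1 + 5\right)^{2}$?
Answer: $-60$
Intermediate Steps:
$u = 8$ ($u = \frac{\left(-1 + 5\right)^{2}}{2} = \frac{4^{2}}{2} = \frac{1}{2} \cdot 16 = 8$)
$w{\left(L,O \right)} = 8$ ($w{\left(L,O \right)} = \left(L - L\right) O + 8 = 0 O + 8 = 0 + 8 = 8$)
$J{\left(I,H \right)} = 24$ ($J{\left(I,H \right)} = \left(8 - 4\right) \left(4 + 2\right) = 4 \cdot 6 = 24$)
$- 5 \left(J{\left(3,-4 \right)} - 12\right) = - 5 \left(24 - 12\right) = \left(-5\right) 12 = -60$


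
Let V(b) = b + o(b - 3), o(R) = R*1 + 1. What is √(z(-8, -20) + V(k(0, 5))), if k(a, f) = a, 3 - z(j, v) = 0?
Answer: 1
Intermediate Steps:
z(j, v) = 3 (z(j, v) = 3 - 1*0 = 3 + 0 = 3)
o(R) = 1 + R (o(R) = R + 1 = 1 + R)
V(b) = -2 + 2*b (V(b) = b + (1 + (b - 3)) = b + (1 + (-3 + b)) = b + (-2 + b) = -2 + 2*b)
√(z(-8, -20) + V(k(0, 5))) = √(3 + (-2 + 2*0)) = √(3 + (-2 + 0)) = √(3 - 2) = √1 = 1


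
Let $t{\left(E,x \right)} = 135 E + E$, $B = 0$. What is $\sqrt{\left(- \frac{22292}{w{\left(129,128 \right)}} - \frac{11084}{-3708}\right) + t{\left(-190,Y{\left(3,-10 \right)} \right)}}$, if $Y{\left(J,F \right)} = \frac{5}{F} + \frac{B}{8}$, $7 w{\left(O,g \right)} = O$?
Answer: $\frac{i \sqrt{4774934499007}}{13287} \approx 164.46 i$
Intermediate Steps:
$w{\left(O,g \right)} = \frac{O}{7}$
$Y{\left(J,F \right)} = \frac{5}{F}$ ($Y{\left(J,F \right)} = \frac{5}{F} + \frac{0}{8} = \frac{5}{F} + 0 \cdot \frac{1}{8} = \frac{5}{F} + 0 = \frac{5}{F}$)
$t{\left(E,x \right)} = 136 E$
$\sqrt{\left(- \frac{22292}{w{\left(129,128 \right)}} - \frac{11084}{-3708}\right) + t{\left(-190,Y{\left(3,-10 \right)} \right)}} = \sqrt{\left(- \frac{22292}{\frac{1}{7} \cdot 129} - \frac{11084}{-3708}\right) + 136 \left(-190\right)} = \sqrt{\left(- \frac{22292}{\frac{129}{7}} - - \frac{2771}{927}\right) - 25840} = \sqrt{\left(\left(-22292\right) \frac{7}{129} + \frac{2771}{927}\right) - 25840} = \sqrt{\left(- \frac{156044}{129} + \frac{2771}{927}\right) - 25840} = \sqrt{- \frac{48098443}{39861} - 25840} = \sqrt{- \frac{1078106683}{39861}} = \frac{i \sqrt{4774934499007}}{13287}$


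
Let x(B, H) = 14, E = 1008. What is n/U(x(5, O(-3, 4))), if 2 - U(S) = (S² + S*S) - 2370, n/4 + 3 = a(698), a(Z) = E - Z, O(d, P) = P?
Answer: 307/495 ≈ 0.62020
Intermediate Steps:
a(Z) = 1008 - Z
n = 1228 (n = -12 + 4*(1008 - 1*698) = -12 + 4*(1008 - 698) = -12 + 4*310 = -12 + 1240 = 1228)
U(S) = 2372 - 2*S² (U(S) = 2 - ((S² + S*S) - 2370) = 2 - ((S² + S²) - 2370) = 2 - (2*S² - 2370) = 2 - (-2370 + 2*S²) = 2 + (2370 - 2*S²) = 2372 - 2*S²)
n/U(x(5, O(-3, 4))) = 1228/(2372 - 2*14²) = 1228/(2372 - 2*196) = 1228/(2372 - 392) = 1228/1980 = 1228*(1/1980) = 307/495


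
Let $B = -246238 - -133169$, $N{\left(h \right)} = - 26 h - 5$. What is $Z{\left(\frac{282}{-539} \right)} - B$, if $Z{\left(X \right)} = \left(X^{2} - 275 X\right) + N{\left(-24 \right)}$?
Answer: $\frac{33070630422}{290521} \approx 1.1383 \cdot 10^{5}$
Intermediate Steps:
$N{\left(h \right)} = -5 - 26 h$
$Z{\left(X \right)} = 619 + X^{2} - 275 X$ ($Z{\left(X \right)} = \left(X^{2} - 275 X\right) - -619 = \left(X^{2} - 275 X\right) + \left(-5 + 624\right) = \left(X^{2} - 275 X\right) + 619 = 619 + X^{2} - 275 X$)
$B = -113069$ ($B = -246238 + 133169 = -113069$)
$Z{\left(\frac{282}{-539} \right)} - B = \left(619 + \left(\frac{282}{-539}\right)^{2} - 275 \frac{282}{-539}\right) - -113069 = \left(619 + \left(282 \left(- \frac{1}{539}\right)\right)^{2} - 275 \cdot 282 \left(- \frac{1}{539}\right)\right) + 113069 = \left(619 + \left(- \frac{282}{539}\right)^{2} - - \frac{7050}{49}\right) + 113069 = \left(619 + \frac{79524}{290521} + \frac{7050}{49}\right) + 113069 = \frac{221711473}{290521} + 113069 = \frac{33070630422}{290521}$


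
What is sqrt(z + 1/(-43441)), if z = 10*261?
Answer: sqrt(4925384411969)/43441 ≈ 51.088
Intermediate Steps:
z = 2610
sqrt(z + 1/(-43441)) = sqrt(2610 + 1/(-43441)) = sqrt(2610 - 1/43441) = sqrt(113381009/43441) = sqrt(4925384411969)/43441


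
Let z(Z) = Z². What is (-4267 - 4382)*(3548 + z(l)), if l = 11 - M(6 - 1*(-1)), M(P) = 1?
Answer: -31551552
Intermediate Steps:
l = 10 (l = 11 - 1*1 = 11 - 1 = 10)
(-4267 - 4382)*(3548 + z(l)) = (-4267 - 4382)*(3548 + 10²) = -8649*(3548 + 100) = -8649*3648 = -31551552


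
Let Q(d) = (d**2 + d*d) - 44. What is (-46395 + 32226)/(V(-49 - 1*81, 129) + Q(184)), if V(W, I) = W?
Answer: -14169/67538 ≈ -0.20979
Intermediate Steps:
Q(d) = -44 + 2*d**2 (Q(d) = (d**2 + d**2) - 44 = 2*d**2 - 44 = -44 + 2*d**2)
(-46395 + 32226)/(V(-49 - 1*81, 129) + Q(184)) = (-46395 + 32226)/((-49 - 1*81) + (-44 + 2*184**2)) = -14169/((-49 - 81) + (-44 + 2*33856)) = -14169/(-130 + (-44 + 67712)) = -14169/(-130 + 67668) = -14169/67538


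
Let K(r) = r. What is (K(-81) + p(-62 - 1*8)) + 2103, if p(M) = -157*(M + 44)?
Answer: 6104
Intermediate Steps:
p(M) = -6908 - 157*M (p(M) = -157*(44 + M) = -6908 - 157*M)
(K(-81) + p(-62 - 1*8)) + 2103 = (-81 + (-6908 - 157*(-62 - 1*8))) + 2103 = (-81 + (-6908 - 157*(-62 - 8))) + 2103 = (-81 + (-6908 - 157*(-70))) + 2103 = (-81 + (-6908 + 10990)) + 2103 = (-81 + 4082) + 2103 = 4001 + 2103 = 6104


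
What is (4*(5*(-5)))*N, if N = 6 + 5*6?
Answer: -3600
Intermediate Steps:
N = 36 (N = 6 + 30 = 36)
(4*(5*(-5)))*N = (4*(5*(-5)))*36 = (4*(-25))*36 = -100*36 = -3600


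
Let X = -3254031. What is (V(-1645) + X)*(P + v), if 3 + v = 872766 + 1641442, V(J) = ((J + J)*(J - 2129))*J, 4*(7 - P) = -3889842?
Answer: -142453797961365195/2 ≈ -7.1227e+16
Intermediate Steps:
P = 1944935/2 (P = 7 - ¼*(-3889842) = 7 + 1944921/2 = 1944935/2 ≈ 9.7247e+5)
V(J) = 2*J²*(-2129 + J) (V(J) = ((2*J)*(-2129 + J))*J = (2*J*(-2129 + J))*J = 2*J²*(-2129 + J))
v = 2514205 (v = -3 + (872766 + 1641442) = -3 + 2514208 = 2514205)
(V(-1645) + X)*(P + v) = (2*(-1645)²*(-2129 - 1645) - 3254031)*(1944935/2 + 2514205) = (2*2706025*(-3774) - 3254031)*(6973345/2) = (-20425076700 - 3254031)*(6973345/2) = -20428330731*6973345/2 = -142453797961365195/2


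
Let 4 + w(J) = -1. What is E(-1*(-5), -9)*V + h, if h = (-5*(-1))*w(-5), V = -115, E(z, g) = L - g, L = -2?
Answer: -830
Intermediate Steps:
w(J) = -5 (w(J) = -4 - 1 = -5)
E(z, g) = -2 - g
h = -25 (h = -5*(-1)*(-5) = 5*(-5) = -25)
E(-1*(-5), -9)*V + h = (-2 - 1*(-9))*(-115) - 25 = (-2 + 9)*(-115) - 25 = 7*(-115) - 25 = -805 - 25 = -830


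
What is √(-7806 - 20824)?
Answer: I*√28630 ≈ 169.2*I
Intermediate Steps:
√(-7806 - 20824) = √(-28630) = I*√28630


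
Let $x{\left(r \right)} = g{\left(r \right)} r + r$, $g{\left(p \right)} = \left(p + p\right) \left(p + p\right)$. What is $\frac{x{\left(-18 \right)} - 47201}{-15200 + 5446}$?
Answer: $\frac{70547}{9754} \approx 7.2326$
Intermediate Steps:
$g{\left(p \right)} = 4 p^{2}$ ($g{\left(p \right)} = 2 p 2 p = 4 p^{2}$)
$x{\left(r \right)} = r + 4 r^{3}$ ($x{\left(r \right)} = 4 r^{2} r + r = 4 r^{3} + r = r + 4 r^{3}$)
$\frac{x{\left(-18 \right)} - 47201}{-15200 + 5446} = \frac{\left(-18 + 4 \left(-18\right)^{3}\right) - 47201}{-15200 + 5446} = \frac{\left(-18 + 4 \left(-5832\right)\right) - 47201}{-9754} = \left(\left(-18 - 23328\right) - 47201\right) \left(- \frac{1}{9754}\right) = \left(-23346 - 47201\right) \left(- \frac{1}{9754}\right) = \left(-70547\right) \left(- \frac{1}{9754}\right) = \frac{70547}{9754}$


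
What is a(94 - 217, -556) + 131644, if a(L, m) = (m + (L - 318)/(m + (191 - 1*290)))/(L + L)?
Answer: 21212161459/161130 ≈ 1.3165e+5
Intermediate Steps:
a(L, m) = (m + (-318 + L)/(-99 + m))/(2*L) (a(L, m) = (m + (-318 + L)/(m + (191 - 290)))/((2*L)) = (m + (-318 + L)/(m - 99))*(1/(2*L)) = (m + (-318 + L)/(-99 + m))*(1/(2*L)) = (m + (-318 + L)/(-99 + m))/(2*L))
a(94 - 217, -556) + 131644 = (-318 + (94 - 217) + (-556)² - 99*(-556))/(2*(94 - 217)*(-99 - 556)) + 131644 = (½)*(-318 - 123 + 309136 + 55044)/(-123*(-655)) + 131644 = (½)*(-1/123)*(-1/655)*363739 + 131644 = 363739/161130 + 131644 = 21212161459/161130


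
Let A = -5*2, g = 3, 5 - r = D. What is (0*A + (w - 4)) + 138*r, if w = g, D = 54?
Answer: -6763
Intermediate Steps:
r = -49 (r = 5 - 1*54 = 5 - 54 = -49)
w = 3
A = -10
(0*A + (w - 4)) + 138*r = (0*(-10) + (3 - 4)) + 138*(-49) = (0 - 1) - 6762 = -1 - 6762 = -6763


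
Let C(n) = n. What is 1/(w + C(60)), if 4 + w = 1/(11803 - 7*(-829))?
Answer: 17606/985937 ≈ 0.017857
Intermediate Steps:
w = -70423/17606 (w = -4 + 1/(11803 - 7*(-829)) = -4 + 1/(11803 + 5803) = -4 + 1/17606 = -70423/17606 ≈ -3.9999)
1/(w + C(60)) = 1/(-70423/17606 + 60) = 1/(985937/17606) = 17606/985937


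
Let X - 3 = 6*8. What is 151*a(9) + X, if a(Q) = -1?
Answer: -100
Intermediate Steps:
X = 51 (X = 3 + 6*8 = 3 + 48 = 51)
151*a(9) + X = 151*(-1) + 51 = -151 + 51 = -100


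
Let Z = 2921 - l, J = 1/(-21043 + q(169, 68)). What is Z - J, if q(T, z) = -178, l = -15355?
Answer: 387834997/21221 ≈ 18276.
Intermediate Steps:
J = -1/21221 (J = 1/(-21043 - 178) = 1/(-21221) = -1/21221 ≈ -4.7123e-5)
Z = 18276 (Z = 2921 - 1*(-15355) = 2921 + 15355 = 18276)
Z - J = 18276 - 1*(-1/21221) = 18276 + 1/21221 = 387834997/21221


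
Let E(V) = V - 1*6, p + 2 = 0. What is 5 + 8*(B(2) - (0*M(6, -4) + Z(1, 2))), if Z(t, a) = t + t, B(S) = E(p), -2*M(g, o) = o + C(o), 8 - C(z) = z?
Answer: -75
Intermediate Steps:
p = -2 (p = -2 + 0 = -2)
C(z) = 8 - z
E(V) = -6 + V (E(V) = V - 6 = -6 + V)
M(g, o) = -4 (M(g, o) = -(o + (8 - o))/2 = -1/2*8 = -4)
B(S) = -8 (B(S) = -6 - 2 = -8)
Z(t, a) = 2*t
5 + 8*(B(2) - (0*M(6, -4) + Z(1, 2))) = 5 + 8*(-8 - (0*(-4) + 2*1)) = 5 + 8*(-8 - (0 + 2)) = 5 + 8*(-8 - 1*2) = 5 + 8*(-8 - 2) = 5 + 8*(-10) = 5 - 80 = -75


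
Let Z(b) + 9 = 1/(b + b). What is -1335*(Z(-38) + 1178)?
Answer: -118605405/76 ≈ -1.5606e+6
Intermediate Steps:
Z(b) = -9 + 1/(2*b) (Z(b) = -9 + 1/(b + b) = -9 + 1/(2*b))
-1335*(Z(-38) + 1178) = -1335*((-9 + (1/2)/(-38)) + 1178) = -1335*((-9 + (1/2)*(-1/38)) + 1178) = -1335*((-9 - 1/76) + 1178) = -1335*(-685/76 + 1178) = -1335*88843/76 = -118605405/76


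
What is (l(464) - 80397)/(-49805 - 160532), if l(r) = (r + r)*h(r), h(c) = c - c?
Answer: 80397/210337 ≈ 0.38223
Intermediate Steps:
h(c) = 0
l(r) = 0 (l(r) = (r + r)*0 = (2*r)*0 = 0)
(l(464) - 80397)/(-49805 - 160532) = (0 - 80397)/(-49805 - 160532) = -80397/(-210337) = -80397*(-1/210337) = 80397/210337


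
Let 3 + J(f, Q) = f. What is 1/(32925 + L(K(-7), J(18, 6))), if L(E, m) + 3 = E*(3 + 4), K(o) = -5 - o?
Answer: 1/32936 ≈ 3.0362e-5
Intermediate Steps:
J(f, Q) = -3 + f
L(E, m) = -3 + 7*E (L(E, m) = -3 + E*(3 + 4) = -3 + E*7 = -3 + 7*E)
1/(32925 + L(K(-7), J(18, 6))) = 1/(32925 + (-3 + 7*(-5 - 1*(-7)))) = 1/(32925 + (-3 + 7*(-5 + 7))) = 1/(32925 + (-3 + 7*2)) = 1/(32925 + (-3 + 14)) = 1/(32925 + 11) = 1/32936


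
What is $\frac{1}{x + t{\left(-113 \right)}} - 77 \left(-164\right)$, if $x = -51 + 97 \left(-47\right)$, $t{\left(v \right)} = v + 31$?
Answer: $\frac{59250575}{4692} \approx 12628.0$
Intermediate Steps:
$t{\left(v \right)} = 31 + v$
$x = -4610$ ($x = -51 - 4559 = -4610$)
$\frac{1}{x + t{\left(-113 \right)}} - 77 \left(-164\right) = \frac{1}{-4610 + \left(31 - 113\right)} - 77 \left(-164\right) = \frac{1}{-4610 - 82} - -12628 = \frac{1}{-4692} + 12628 = - \frac{1}{4692} + 12628 = \frac{59250575}{4692}$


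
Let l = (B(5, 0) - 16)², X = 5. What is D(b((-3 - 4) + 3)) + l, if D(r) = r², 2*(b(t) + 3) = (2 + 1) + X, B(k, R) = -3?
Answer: 362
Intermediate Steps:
b(t) = 1 (b(t) = -3 + ((2 + 1) + 5)/2 = -3 + (3 + 5)/2 = -3 + (½)*8 = -3 + 4 = 1)
l = 361 (l = (-3 - 16)² = (-19)² = 361)
D(b((-3 - 4) + 3)) + l = 1² + 361 = 1 + 361 = 362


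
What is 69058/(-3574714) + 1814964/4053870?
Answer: 47030492923/109783529115 ≈ 0.42839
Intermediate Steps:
69058/(-3574714) + 1814964/4053870 = 69058*(-1/3574714) + 1814964*(1/4053870) = -3139/162487 + 302494/675645 = 47030492923/109783529115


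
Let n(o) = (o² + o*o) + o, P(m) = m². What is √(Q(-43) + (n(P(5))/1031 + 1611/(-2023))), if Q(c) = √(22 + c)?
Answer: √(6627977328 + 15052590721*I*√21)/122689 ≈ 1.5881 + 1.4428*I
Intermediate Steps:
n(o) = o + 2*o² (n(o) = (o² + o²) + o = 2*o² + o = o + 2*o²)
√(Q(-43) + (n(P(5))/1031 + 1611/(-2023))) = √(√(22 - 43) + ((5²*(1 + 2*5²))/1031 + 1611/(-2023))) = √(√(-21) + ((25*(1 + 2*25))*(1/1031) + 1611*(-1/2023))) = √(I*√21 + ((25*(1 + 50))*(1/1031) - 1611/2023)) = √(I*√21 + ((25*51)*(1/1031) - 1611/2023)) = √(I*√21 + (1275*(1/1031) - 1611/2023)) = √(I*√21 + (1275/1031 - 1611/2023)) = √(I*√21 + 918384/2085713) = √(918384/2085713 + I*√21)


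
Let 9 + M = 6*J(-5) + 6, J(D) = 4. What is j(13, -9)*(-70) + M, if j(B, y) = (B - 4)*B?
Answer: -8169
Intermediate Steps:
j(B, y) = B*(-4 + B) (j(B, y) = (-4 + B)*B = B*(-4 + B))
M = 21 (M = -9 + (6*4 + 6) = -9 + (24 + 6) = -9 + 30 = 21)
j(13, -9)*(-70) + M = (13*(-4 + 13))*(-70) + 21 = (13*9)*(-70) + 21 = 117*(-70) + 21 = -8190 + 21 = -8169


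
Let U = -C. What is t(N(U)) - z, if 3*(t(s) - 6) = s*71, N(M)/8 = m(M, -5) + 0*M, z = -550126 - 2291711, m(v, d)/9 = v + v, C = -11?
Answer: 2879331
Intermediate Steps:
m(v, d) = 18*v (m(v, d) = 9*(v + v) = 9*(2*v) = 18*v)
U = 11 (U = -1*(-11) = 11)
z = -2841837
N(M) = 144*M (N(M) = 8*(18*M + 0*M) = 8*(18*M + 0) = 8*(18*M) = 144*M)
t(s) = 6 + 71*s/3 (t(s) = 6 + (s*71)/3 = 6 + (71*s)/3 = 6 + 71*s/3)
t(N(U)) - z = (6 + 71*(144*11)/3) - 1*(-2841837) = (6 + (71/3)*1584) + 2841837 = (6 + 37488) + 2841837 = 37494 + 2841837 = 2879331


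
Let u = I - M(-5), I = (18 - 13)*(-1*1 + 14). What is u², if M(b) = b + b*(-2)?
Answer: 3600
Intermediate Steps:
M(b) = -b (M(b) = b - 2*b = -b)
I = 65 (I = 5*(-1 + 14) = 5*13 = 65)
u = 60 (u = 65 - (-1)*(-5) = 65 - 1*5 = 65 - 5 = 60)
u² = 60² = 3600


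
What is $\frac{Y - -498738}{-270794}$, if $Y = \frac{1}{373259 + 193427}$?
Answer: $- \frac{282627842269}{153455168684} \approx -1.8418$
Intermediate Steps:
$Y = \frac{1}{566686} \approx 1.7646 \cdot 10^{-6}$
$\frac{Y - -498738}{-270794} = \frac{\frac{1}{566686} - -498738}{-270794} = \left(\frac{1}{566686} + 498738\right) \left(- \frac{1}{270794}\right) = \frac{282627842269}{566686} \left(- \frac{1}{270794}\right) = - \frac{282627842269}{153455168684}$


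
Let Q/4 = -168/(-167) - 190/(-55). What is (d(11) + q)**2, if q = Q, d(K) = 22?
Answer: 5356776100/3374569 ≈ 1587.4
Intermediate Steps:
Q = 32776/1837 (Q = 4*(-168/(-167) - 190/(-55)) = 4*(-168*(-1/167) - 190*(-1/55)) = 4*(168/167 + 38/11) = 4*(8194/1837) = 32776/1837 ≈ 17.842)
q = 32776/1837 ≈ 17.842
(d(11) + q)**2 = (22 + 32776/1837)**2 = (73190/1837)**2 = 5356776100/3374569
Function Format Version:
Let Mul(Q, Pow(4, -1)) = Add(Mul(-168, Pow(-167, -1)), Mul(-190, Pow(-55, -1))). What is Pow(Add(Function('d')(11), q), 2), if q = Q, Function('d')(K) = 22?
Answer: Rational(5356776100, 3374569) ≈ 1587.4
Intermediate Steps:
Q = Rational(32776, 1837) (Q = Mul(4, Add(Mul(-168, Pow(-167, -1)), Mul(-190, Pow(-55, -1)))) = Mul(4, Add(Mul(-168, Rational(-1, 167)), Mul(-190, Rational(-1, 55)))) = Mul(4, Add(Rational(168, 167), Rational(38, 11))) = Mul(4, Rational(8194, 1837)) = Rational(32776, 1837) ≈ 17.842)
q = Rational(32776, 1837) ≈ 17.842
Pow(Add(Function('d')(11), q), 2) = Pow(Add(22, Rational(32776, 1837)), 2) = Pow(Rational(73190, 1837), 2) = Rational(5356776100, 3374569)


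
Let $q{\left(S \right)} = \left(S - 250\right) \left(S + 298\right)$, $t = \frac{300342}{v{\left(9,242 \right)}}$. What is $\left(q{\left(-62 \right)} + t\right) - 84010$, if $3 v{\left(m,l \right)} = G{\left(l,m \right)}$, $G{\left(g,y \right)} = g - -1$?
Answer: $- \frac{4156220}{27} \approx -1.5393 \cdot 10^{5}$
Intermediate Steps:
$G{\left(g,y \right)} = 1 + g$ ($G{\left(g,y \right)} = g + 1 = 1 + g$)
$v{\left(m,l \right)} = \frac{1}{3} + \frac{l}{3}$ ($v{\left(m,l \right)} = \frac{1 + l}{3} = \frac{1}{3} + \frac{l}{3}$)
$t = \frac{100114}{27}$ ($t = \frac{300342}{\frac{1}{3} + \frac{1}{3} \cdot 242} = \frac{300342}{\frac{1}{3} + \frac{242}{3}} = \frac{300342}{81} = 300342 \cdot \frac{1}{81} = \frac{100114}{27} \approx 3707.9$)
$q{\left(S \right)} = \left(-250 + S\right) \left(298 + S\right)$
$\left(q{\left(-62 \right)} + t\right) - 84010 = \left(\left(-74500 + \left(-62\right)^{2} + 48 \left(-62\right)\right) + \frac{100114}{27}\right) - 84010 = \left(\left(-74500 + 3844 - 2976\right) + \frac{100114}{27}\right) - 84010 = \left(-73632 + \frac{100114}{27}\right) - 84010 = - \frac{1887950}{27} - 84010 = - \frac{4156220}{27}$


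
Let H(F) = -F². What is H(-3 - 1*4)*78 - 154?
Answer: -3976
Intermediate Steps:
H(-3 - 1*4)*78 - 154 = -(-3 - 1*4)²*78 - 154 = -(-3 - 4)²*78 - 154 = -1*(-7)²*78 - 154 = -1*49*78 - 154 = -49*78 - 154 = -3822 - 154 = -3976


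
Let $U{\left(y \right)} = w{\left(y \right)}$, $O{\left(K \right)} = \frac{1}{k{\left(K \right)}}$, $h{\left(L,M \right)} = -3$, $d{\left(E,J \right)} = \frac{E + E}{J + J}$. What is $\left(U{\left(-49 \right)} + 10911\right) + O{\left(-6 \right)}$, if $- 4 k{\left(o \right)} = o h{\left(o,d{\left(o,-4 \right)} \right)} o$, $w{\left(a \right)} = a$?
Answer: $\frac{293275}{27} \approx 10862.0$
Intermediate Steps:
$d{\left(E,J \right)} = \frac{E}{J}$ ($d{\left(E,J \right)} = \frac{2 E}{2 J} = 2 E \frac{1}{2 J} = \frac{E}{J}$)
$k{\left(o \right)} = \frac{3 o^{2}}{4}$ ($k{\left(o \right)} = - \frac{o \left(-3\right) o}{4} = - \frac{- 3 o o}{4} = - \frac{\left(-3\right) o^{2}}{4} = \frac{3 o^{2}}{4}$)
$O{\left(K \right)} = \frac{4}{3 K^{2}}$ ($O{\left(K \right)} = \frac{1}{\frac{3}{4} K^{2}} = \frac{4}{3 K^{2}}$)
$U{\left(y \right)} = y$
$\left(U{\left(-49 \right)} + 10911\right) + O{\left(-6 \right)} = \left(-49 + 10911\right) + \frac{4}{3 \cdot 36} = 10862 + \frac{4}{3} \cdot \frac{1}{36} = 10862 + \frac{1}{27} = \frac{293275}{27}$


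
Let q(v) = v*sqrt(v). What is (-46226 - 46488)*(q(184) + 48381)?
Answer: -4485596034 - 34118752*sqrt(46) ≈ -4.7170e+9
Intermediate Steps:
q(v) = v**(3/2)
(-46226 - 46488)*(q(184) + 48381) = (-46226 - 46488)*(184**(3/2) + 48381) = -92714*(368*sqrt(46) + 48381) = -92714*(48381 + 368*sqrt(46)) = -4485596034 - 34118752*sqrt(46)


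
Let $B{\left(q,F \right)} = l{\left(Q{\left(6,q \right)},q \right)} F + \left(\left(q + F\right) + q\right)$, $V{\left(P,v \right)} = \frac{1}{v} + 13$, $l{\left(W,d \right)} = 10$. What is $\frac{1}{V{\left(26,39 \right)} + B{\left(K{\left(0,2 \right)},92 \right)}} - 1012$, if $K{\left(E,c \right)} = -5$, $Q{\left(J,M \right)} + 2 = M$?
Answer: $- \frac{40060993}{39586} \approx -1012.0$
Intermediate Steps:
$Q{\left(J,M \right)} = -2 + M$
$V{\left(P,v \right)} = 13 + \frac{1}{v}$
$B{\left(q,F \right)} = 2 q + 11 F$ ($B{\left(q,F \right)} = 10 F + \left(\left(q + F\right) + q\right) = 10 F + \left(\left(F + q\right) + q\right) = 10 F + \left(F + 2 q\right) = 2 q + 11 F$)
$\frac{1}{V{\left(26,39 \right)} + B{\left(K{\left(0,2 \right)},92 \right)}} - 1012 = \frac{1}{\left(13 + \frac{1}{39}\right) + \left(2 \left(-5\right) + 11 \cdot 92\right)} - 1012 = \frac{1}{\left(13 + \frac{1}{39}\right) + \left(-10 + 1012\right)} - 1012 = \frac{1}{\frac{508}{39} + 1002} - 1012 = \frac{1}{\frac{39586}{39}} - 1012 = \frac{39}{39586} - 1012 = - \frac{40060993}{39586}$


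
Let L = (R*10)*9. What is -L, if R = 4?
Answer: -360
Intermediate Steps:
L = 360 (L = (4*10)*9 = 40*9 = 360)
-L = -1*360 = -360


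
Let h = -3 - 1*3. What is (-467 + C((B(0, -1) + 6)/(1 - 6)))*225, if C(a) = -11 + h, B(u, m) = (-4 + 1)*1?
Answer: -108900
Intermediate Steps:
h = -6 (h = -3 - 3 = -6)
B(u, m) = -3 (B(u, m) = -3*1 = -3)
C(a) = -17 (C(a) = -11 - 6 = -17)
(-467 + C((B(0, -1) + 6)/(1 - 6)))*225 = (-467 - 17)*225 = -484*225 = -108900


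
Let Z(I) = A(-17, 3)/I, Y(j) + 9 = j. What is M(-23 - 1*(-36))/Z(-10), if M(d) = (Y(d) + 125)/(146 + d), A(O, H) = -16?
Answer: 215/424 ≈ 0.50708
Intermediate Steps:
Y(j) = -9 + j
Z(I) = -16/I
M(d) = (116 + d)/(146 + d) (M(d) = ((-9 + d) + 125)/(146 + d) = (116 + d)/(146 + d))
M(-23 - 1*(-36))/Z(-10) = ((116 + (-23 - 1*(-36)))/(146 + (-23 - 1*(-36))))/((-16/(-10))) = ((116 + (-23 + 36))/(146 + (-23 + 36)))/((-16*(-⅒))) = ((116 + 13)/(146 + 13))/(8/5) = (129/159)*(5/8) = ((1/159)*129)*(5/8) = (43/53)*(5/8) = 215/424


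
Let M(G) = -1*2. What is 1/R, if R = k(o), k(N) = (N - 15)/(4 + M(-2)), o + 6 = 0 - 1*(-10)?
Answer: -2/11 ≈ -0.18182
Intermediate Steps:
M(G) = -2
o = 4 (o = -6 + (0 - 1*(-10)) = -6 + (0 + 10) = -6 + 10 = 4)
k(N) = -15/2 + N/2 (k(N) = (N - 15)/(4 - 2) = (-15 + N)/2 = (-15 + N)*(½) = -15/2 + N/2)
R = -11/2 (R = -15/2 + (½)*4 = -15/2 + 2 = -11/2 ≈ -5.5000)
1/R = 1/(-11/2) = -2/11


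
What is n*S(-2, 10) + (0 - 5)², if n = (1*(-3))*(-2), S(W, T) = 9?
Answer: 79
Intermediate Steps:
n = 6 (n = -3*(-2) = 6)
n*S(-2, 10) + (0 - 5)² = 6*9 + (0 - 5)² = 54 + (-5)² = 54 + 25 = 79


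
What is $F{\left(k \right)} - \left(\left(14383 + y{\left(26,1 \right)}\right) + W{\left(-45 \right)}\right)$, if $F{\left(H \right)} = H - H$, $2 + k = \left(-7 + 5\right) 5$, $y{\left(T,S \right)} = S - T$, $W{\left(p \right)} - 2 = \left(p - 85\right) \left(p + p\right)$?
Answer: $-26060$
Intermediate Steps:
$W{\left(p \right)} = 2 + 2 p \left(-85 + p\right)$ ($W{\left(p \right)} = 2 + \left(p - 85\right) \left(p + p\right) = 2 + \left(-85 + p\right) 2 p = 2 + 2 p \left(-85 + p\right)$)
$k = -12$ ($k = -2 + \left(-7 + 5\right) 5 = -2 - 10 = -12$)
$F{\left(H \right)} = 0$
$F{\left(k \right)} - \left(\left(14383 + y{\left(26,1 \right)}\right) + W{\left(-45 \right)}\right) = 0 - \left(\left(14383 + \left(1 - 26\right)\right) + \left(2 - -7650 + 2 \left(-45\right)^{2}\right)\right) = 0 - \left(\left(14383 + \left(1 - 26\right)\right) + \left(2 + 7650 + 2 \cdot 2025\right)\right) = 0 - \left(\left(14383 - 25\right) + \left(2 + 7650 + 4050\right)\right) = 0 - \left(14358 + 11702\right) = 0 - 26060 = -26060$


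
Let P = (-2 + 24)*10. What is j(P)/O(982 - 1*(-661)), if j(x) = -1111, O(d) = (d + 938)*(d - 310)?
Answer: -1111/3440473 ≈ -0.00032292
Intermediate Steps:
O(d) = (-310 + d)*(938 + d) (O(d) = (938 + d)*(-310 + d) = (-310 + d)*(938 + d))
P = 220 (P = 22*10 = 220)
j(P)/O(982 - 1*(-661)) = -1111/(-290780 + (982 - 1*(-661))² + 628*(982 - 1*(-661))) = -1111/(-290780 + (982 + 661)² + 628*(982 + 661)) = -1111/(-290780 + 1643² + 628*1643) = -1111/(-290780 + 2699449 + 1031804) = -1111/3440473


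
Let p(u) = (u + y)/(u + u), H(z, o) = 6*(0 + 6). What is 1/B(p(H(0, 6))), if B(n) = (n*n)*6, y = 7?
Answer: 864/1849 ≈ 0.46728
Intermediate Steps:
H(z, o) = 36 (H(z, o) = 6*6 = 36)
p(u) = (7 + u)/(2*u) (p(u) = (u + 7)/(u + u) = (7 + u)/((2*u)) = (7 + u)*(1/(2*u)) = (7 + u)/(2*u))
B(n) = 6*n² (B(n) = n²*6 = 6*n²)
1/B(p(H(0, 6))) = 1/(6*((½)*(7 + 36)/36)²) = 1/(6*((½)*(1/36)*43)²) = 1/(6*(43/72)²) = 1/(6*(1849/5184)) = 1/(1849/864) = 864/1849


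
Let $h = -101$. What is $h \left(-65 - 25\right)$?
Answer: $9090$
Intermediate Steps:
$h \left(-65 - 25\right) = - 101 \left(-65 - 25\right) = \left(-101\right) \left(-90\right) = 9090$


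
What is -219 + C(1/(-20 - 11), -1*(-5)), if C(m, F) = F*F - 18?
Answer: -212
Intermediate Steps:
C(m, F) = -18 + F**2 (C(m, F) = F**2 - 18 = -18 + F**2)
-219 + C(1/(-20 - 11), -1*(-5)) = -219 + (-18 + (-1*(-5))**2) = -219 + (-18 + 5**2) = -219 + (-18 + 25) = -219 + 7 = -212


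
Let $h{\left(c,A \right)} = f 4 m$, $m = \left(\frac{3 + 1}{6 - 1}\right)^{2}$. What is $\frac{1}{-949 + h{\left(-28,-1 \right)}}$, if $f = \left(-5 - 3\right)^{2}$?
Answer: $- \frac{25}{19629} \approx -0.0012736$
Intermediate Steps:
$f = 64$ ($f = \left(-8\right)^{2} = 64$)
$m = \frac{16}{25}$ ($m = \left(\frac{4}{5}\right)^{2} = \frac{16}{25} \approx 0.64$)
$h{\left(c,A \right)} = \frac{4096}{25}$ ($h{\left(c,A \right)} = 64 \cdot 4 \cdot \frac{16}{25} = 256 \cdot \frac{16}{25} = \frac{4096}{25}$)
$\frac{1}{-949 + h{\left(-28,-1 \right)}} = \frac{1}{-949 + \frac{4096}{25}} = \frac{1}{- \frac{19629}{25}} = - \frac{25}{19629}$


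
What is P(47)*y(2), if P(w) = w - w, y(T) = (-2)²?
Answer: 0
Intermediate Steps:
y(T) = 4
P(w) = 0
P(47)*y(2) = 0*4 = 0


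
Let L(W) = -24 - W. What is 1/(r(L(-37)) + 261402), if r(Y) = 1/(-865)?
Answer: 865/226112729 ≈ 3.8255e-6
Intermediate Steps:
r(Y) = -1/865
1/(r(L(-37)) + 261402) = 1/(-1/865 + 261402) = 1/(226112729/865) = 865/226112729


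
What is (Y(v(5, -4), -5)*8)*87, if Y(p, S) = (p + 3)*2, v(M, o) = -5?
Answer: -2784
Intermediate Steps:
Y(p, S) = 6 + 2*p (Y(p, S) = (3 + p)*2 = 6 + 2*p)
(Y(v(5, -4), -5)*8)*87 = ((6 + 2*(-5))*8)*87 = ((6 - 10)*8)*87 = -4*8*87 = -32*87 = -2784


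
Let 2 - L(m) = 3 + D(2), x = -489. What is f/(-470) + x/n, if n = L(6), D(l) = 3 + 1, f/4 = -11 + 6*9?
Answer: 22897/235 ≈ 97.434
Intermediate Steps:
f = 172 (f = 4*(-11 + 6*9) = 4*(-11 + 54) = 4*43 = 172)
D(l) = 4
L(m) = -5 (L(m) = 2 - (3 + 4) = 2 - 1*7 = 2 - 7 = -5)
n = -5
f/(-470) + x/n = 172/(-470) - 489/(-5) = 172*(-1/470) - 489*(-⅕) = -86/235 + 489/5 = 22897/235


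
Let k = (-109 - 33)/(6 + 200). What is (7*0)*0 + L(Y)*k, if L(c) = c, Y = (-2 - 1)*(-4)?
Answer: -852/103 ≈ -8.2719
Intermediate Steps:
Y = 12 (Y = -3*(-4) = 12)
k = -71/103 (k = -142/206 = -142*1/206 = -71/103 ≈ -0.68932)
(7*0)*0 + L(Y)*k = (7*0)*0 + 12*(-71/103) = 0*0 - 852/103 = 0 - 852/103 = -852/103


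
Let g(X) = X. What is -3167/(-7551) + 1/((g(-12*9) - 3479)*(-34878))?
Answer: 132071699671/314895290562 ≈ 0.41941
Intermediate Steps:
-3167/(-7551) + 1/((g(-12*9) - 3479)*(-34878)) = -3167/(-7551) + 1/(-12*9 - 3479*(-34878)) = -3167*(-1/7551) - 1/34878/(-108 - 3479) = 3167/7551 - 1/34878/(-3587) = 3167/7551 - 1/3587*(-1/34878) = 3167/7551 + 1/125107386 = 132071699671/314895290562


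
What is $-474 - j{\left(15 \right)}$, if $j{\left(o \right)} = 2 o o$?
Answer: $-924$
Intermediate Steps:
$j{\left(o \right)} = 2 o^{2}$
$-474 - j{\left(15 \right)} = -474 - 2 \cdot 15^{2} = -474 - 2 \cdot 225 = -474 - 450 = -924$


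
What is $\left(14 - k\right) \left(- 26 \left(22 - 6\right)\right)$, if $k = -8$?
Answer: $-9152$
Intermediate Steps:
$\left(14 - k\right) \left(- 26 \left(22 - 6\right)\right) = \left(14 - -8\right) \left(- 26 \left(22 - 6\right)\right) = \left(14 + 8\right) \left(\left(-26\right) 16\right) = 22 \left(-416\right) = -9152$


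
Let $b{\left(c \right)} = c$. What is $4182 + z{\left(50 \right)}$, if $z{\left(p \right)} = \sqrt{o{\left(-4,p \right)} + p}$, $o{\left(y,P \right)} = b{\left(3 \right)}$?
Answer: $4182 + \sqrt{53} \approx 4189.3$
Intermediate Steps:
$o{\left(y,P \right)} = 3$
$z{\left(p \right)} = \sqrt{3 + p}$
$4182 + z{\left(50 \right)} = 4182 + \sqrt{3 + 50} = 4182 + \sqrt{53}$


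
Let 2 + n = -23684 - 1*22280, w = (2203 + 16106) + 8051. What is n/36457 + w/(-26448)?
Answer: -272089411/120526842 ≈ -2.2575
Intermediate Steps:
w = 26360 (w = 18309 + 8051 = 26360)
n = -45966 (n = -2 + (-23684 - 1*22280) = -2 + (-23684 - 22280) = -2 - 45964 = -45966)
n/36457 + w/(-26448) = -45966/36457 + 26360/(-26448) = -45966*1/36457 + 26360*(-1/26448) = -45966/36457 - 3295/3306 = -272089411/120526842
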